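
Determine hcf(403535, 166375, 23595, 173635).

605

gcd(403535, 166375): 403535 = 2·166375 + 70785; 166375 = 2·70785 + 24805; 70785 = 2·24805 + 21175; 24805 = 1·21175 + 3630; 21175 = 5·3630 + 3025; 3630 = 1·3025 + 605; 3025 = 5·605 + 0 → 605
gcd(605, 23595): 23595 = 39·605 + 0 → 605
gcd(605, 173635): 173635 = 287·605 + 0 → 605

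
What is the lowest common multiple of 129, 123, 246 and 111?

391386

129 = 3 · 43; 123 = 3 · 41; 246 = 2 · 3 · 41; 111 = 3 · 37
lcm takes max exponent of each prime: 2 · 3 · 37 · 41 · 43 = 391386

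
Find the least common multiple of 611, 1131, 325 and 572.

58472700

611 = 13 · 47; 1131 = 3 · 13 · 29; 325 = 5² · 13; 572 = 2² · 11 · 13
lcm takes max exponent of each prime: 2² · 3 · 5² · 11 · 13 · 29 · 47 = 58472700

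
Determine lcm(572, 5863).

23452

gcd first: 5863 = 10·572 + 143; 572 = 4·143 + 0 → gcd = 143
lcm = 572·5863/gcd = 3353636/143 = 23452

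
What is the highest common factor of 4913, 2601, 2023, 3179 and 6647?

gcd(4913, 2601): 4913 = 1·2601 + 2312; 2601 = 1·2312 + 289; 2312 = 8·289 + 0 → 289
gcd(289, 2023): 2023 = 7·289 + 0 → 289
gcd(289, 3179): 3179 = 11·289 + 0 → 289
gcd(289, 6647): 6647 = 23·289 + 0 → 289

289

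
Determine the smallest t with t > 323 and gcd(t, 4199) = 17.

gcd(t, 4199) = 17 forces 17 | t; write t = 17s. Then gcd(17s, 17·247) = 17·gcd(s, 247), so need gcd(s, 247) = 1.
17s > 323 gives s ≥ 20. The least s ≥ 20 coprime to 247 is 20, so t = 17·20 = 340.

340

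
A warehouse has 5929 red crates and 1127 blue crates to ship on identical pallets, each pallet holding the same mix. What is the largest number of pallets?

Euclid: 5929 = 5·1127 + 294; 1127 = 3·294 + 245; 294 = 1·245 + 49; 245 = 5·49 + 0. Last nonzero remainder: 49.

49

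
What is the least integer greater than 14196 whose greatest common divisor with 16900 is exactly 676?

14872

16900 = 676·25. Any x with gcd(x, 16900) = 676 is a multiple of 676, say 676s, with s coprime to 25.
Need s > 14196/676, so s ≥ 22. First s ≥ 22 with gcd(s, 25) = 1 is s = 22. Thus x = 676·22 = 14872.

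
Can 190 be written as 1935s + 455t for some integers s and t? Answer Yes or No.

gcd(1935, 455): 1935 = 4·455 + 115; 455 = 3·115 + 110; 115 = 1·110 + 5; 110 = 22·5 + 0 → 5
5 divides 190, so a solution exists.

Yes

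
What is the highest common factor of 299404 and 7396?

4

299404 = 2² · 7 · 17² · 37
7396 = 2² · 43²
Common: 2² = 4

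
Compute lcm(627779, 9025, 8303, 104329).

104321175325

627779 = 19² · 37 · 47; 9025 = 5² · 19²; 8303 = 19² · 23; 104329 = 17² · 19²
lcm takes max exponent of each prime: 5² · 17² · 19² · 23 · 37 · 47 = 104321175325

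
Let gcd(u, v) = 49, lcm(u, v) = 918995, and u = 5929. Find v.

Using uv = gcd(u,v)·lcm(u,v) = 49·918995 = 45030755, we get v = 45030755/5929 = 7595.

7595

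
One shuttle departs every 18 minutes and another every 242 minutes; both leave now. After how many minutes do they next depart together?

gcd first: 242 = 13·18 + 8; 18 = 2·8 + 2; 8 = 4·2 + 0 → gcd = 2
lcm = 18·242/gcd = 4356/2 = 2178

2178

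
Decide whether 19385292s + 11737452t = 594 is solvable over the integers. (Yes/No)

No

gcd(19385292, 11737452): 19385292 = 1·11737452 + 7647840; 11737452 = 1·7647840 + 4089612; 7647840 = 1·4089612 + 3558228; 4089612 = 1·3558228 + 531384; 3558228 = 6·531384 + 369924; 531384 = 1·369924 + 161460; 369924 = 2·161460 + 47004; 161460 = 3·47004 + 20448; 47004 = 2·20448 + 6108; 20448 = 3·6108 + 2124; 6108 = 2·2124 + 1860; 2124 = 1·1860 + 264; 1860 = 7·264 + 12; 264 = 22·12 + 0 → 12
12 does not divide 594, so a solution does not exist.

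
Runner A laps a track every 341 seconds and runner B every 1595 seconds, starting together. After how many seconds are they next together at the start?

341 = 11 · 31; 1595 = 5 · 11 · 29
max exponents: 5 · 11 · 29 · 31 = 49445

49445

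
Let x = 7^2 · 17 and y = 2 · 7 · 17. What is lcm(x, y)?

1666

max exponent per prime: 2 · 7^2 · 17 = 1666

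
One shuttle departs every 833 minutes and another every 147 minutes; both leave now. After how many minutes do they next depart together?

2499

gcd first: 833 = 5·147 + 98; 147 = 1·98 + 49; 98 = 2·49 + 0 → gcd = 49
lcm = 833·147/gcd = 122451/49 = 2499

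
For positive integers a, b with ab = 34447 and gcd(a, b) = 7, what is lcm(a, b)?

gcd·lcm = product, so lcm = 34447/7 = 4921.

4921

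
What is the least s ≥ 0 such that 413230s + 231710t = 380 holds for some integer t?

Reduce mod 231710: 413230s ≡ 380 (mod 231710). With g = gcd(413230, 231710) = 10 dividing 380, divide through: 41323s ≡ 38 (mod 23171).
Since gcd(41323, 23171) = 1, s ≡ 38·(41323)⁻¹ ≡ 4215 (mod 23171). Smallest non-negative: 4215.

4215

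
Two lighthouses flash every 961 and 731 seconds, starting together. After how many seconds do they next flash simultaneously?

702491

961 = 31²; 731 = 17 · 43
max exponents: 17 · 31² · 43 = 702491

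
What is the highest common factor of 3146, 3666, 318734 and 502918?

26

gcd(3146, 3666): 3666 = 1·3146 + 520; 3146 = 6·520 + 26; 520 = 20·26 + 0 → 26
gcd(26, 318734): 318734 = 12259·26 + 0 → 26
gcd(26, 502918): 502918 = 19343·26 + 0 → 26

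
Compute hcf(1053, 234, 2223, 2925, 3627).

117

gcd(1053, 234): 1053 = 4·234 + 117; 234 = 2·117 + 0 → 117
gcd(117, 2223): 2223 = 19·117 + 0 → 117
gcd(117, 2925): 2925 = 25·117 + 0 → 117
gcd(117, 3627): 3627 = 31·117 + 0 → 117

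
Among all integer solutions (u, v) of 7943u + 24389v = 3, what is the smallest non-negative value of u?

11367

Euclid: 24389 = 3·7943 + 560; 7943 = 14·560 + 103; 560 = 5·103 + 45; 103 = 2·45 + 13; 45 = 3·13 + 6; 13 = 2·6 + 1; 6 = 6·1 + 0 → gcd = 1; 3 = 1·3.
Back-substitution yields 7943·(3789) + 24389·(-1234) = 1, so one solution is u = 3789·3 = 11367, v = -1234·3 = -3702.
Solutions in u differ by 24389/1 = 24389; the one in [0, 24389) is 11367 mod 24389 = 11367.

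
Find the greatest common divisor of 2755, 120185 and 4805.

gcd(2755, 120185): 120185 = 43·2755 + 1720; 2755 = 1·1720 + 1035; 1720 = 1·1035 + 685; 1035 = 1·685 + 350; 685 = 1·350 + 335; 350 = 1·335 + 15; 335 = 22·15 + 5; 15 = 3·5 + 0 → 5
gcd(5, 4805): 4805 = 961·5 + 0 → 5

5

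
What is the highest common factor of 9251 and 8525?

11

Euclid: 9251 = 1·8525 + 726; 8525 = 11·726 + 539; 726 = 1·539 + 187; 539 = 2·187 + 165; 187 = 1·165 + 22; 165 = 7·22 + 11; 22 = 2·11 + 0. Last nonzero remainder: 11.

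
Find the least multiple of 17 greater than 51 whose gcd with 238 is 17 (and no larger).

85

238 = 17·14. Any t with gcd(t, 238) = 17 is a multiple of 17, say 17s, with s coprime to 14.
Need s > 51/17, so s ≥ 4. First s ≥ 4 with gcd(s, 14) = 1 is s = 5. Thus t = 17·5 = 85.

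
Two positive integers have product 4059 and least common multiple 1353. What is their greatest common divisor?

3

From gcd × lcm = uv: gcd = 4059 / 1353 = 3.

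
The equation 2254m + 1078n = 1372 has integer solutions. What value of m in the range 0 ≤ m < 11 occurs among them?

gcd(2254, 1078) = 98 (Euclid: 2254 = 2·1078 + 98; 1078 = 11·98 + 0), and 98 | 1372.
Extended Euclid: 2254·(1) + 1078·(-2) = 98. Scale by 14: m₀ = 14.
General solution m = m₀ + 11t; reducing mod 11 gives m = 3 (and n = -5).

3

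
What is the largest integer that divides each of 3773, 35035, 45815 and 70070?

539

gcd(3773, 35035): 35035 = 9·3773 + 1078; 3773 = 3·1078 + 539; 1078 = 2·539 + 0 → 539
gcd(539, 45815): 45815 = 85·539 + 0 → 539
gcd(539, 70070): 70070 = 130·539 + 0 → 539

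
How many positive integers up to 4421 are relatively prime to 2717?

2717 = 11·13·19. Inclusion–exclusion on these primes:
4421 − ⌊4421/11⌋ − ⌊4421/13⌋ − ⌊4421/19⌋ + ⌊4421/143⌋ + ⌊4421/209⌋ + ⌊4421/247⌋ − ⌊4421/2717⌋ = 3515

3515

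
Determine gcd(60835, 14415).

60835 = 5 · 23³
14415 = 3 · 5 · 31²
Common: 5 = 5

5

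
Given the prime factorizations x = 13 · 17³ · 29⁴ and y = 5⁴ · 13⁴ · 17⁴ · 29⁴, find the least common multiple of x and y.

max exponent per prime: 5⁴ · 13⁴ · 17⁴ · 29⁴ = 1054486693268100625

1054486693268100625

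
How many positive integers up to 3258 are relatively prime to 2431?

2431 = 11·13·17. Inclusion–exclusion on these primes:
3258 − ⌊3258/11⌋ − ⌊3258/13⌋ − ⌊3258/17⌋ + ⌊3258/143⌋ + ⌊3258/187⌋ + ⌊3258/221⌋ − ⌊3258/2431⌋ = 2573

2573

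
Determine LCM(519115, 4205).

436575715

gcd first: 519115 = 123·4205 + 1900; 4205 = 2·1900 + 405; 1900 = 4·405 + 280; 405 = 1·280 + 125; 280 = 2·125 + 30; 125 = 4·30 + 5; 30 = 6·5 + 0 → gcd = 5
lcm = 519115·4205/gcd = 2182878575/5 = 436575715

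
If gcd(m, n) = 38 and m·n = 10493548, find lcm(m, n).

276146

gcd·lcm = product, so lcm = 10493548/38 = 276146.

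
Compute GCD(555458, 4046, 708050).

578

gcd(555458, 4046): 555458 = 137·4046 + 1156; 4046 = 3·1156 + 578; 1156 = 2·578 + 0 → 578
gcd(578, 708050): 708050 = 1225·578 + 0 → 578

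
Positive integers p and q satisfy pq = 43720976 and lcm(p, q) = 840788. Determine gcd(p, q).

From gcd × lcm = pq: gcd = 43720976 / 840788 = 52.

52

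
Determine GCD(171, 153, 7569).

gcd(171, 153): 171 = 1·153 + 18; 153 = 8·18 + 9; 18 = 2·9 + 0 → 9
gcd(9, 7569): 7569 = 841·9 + 0 → 9

9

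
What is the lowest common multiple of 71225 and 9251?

59900225

71225 = 5² · 7 · 11 · 37; 9251 = 11 · 29²
max exponents: 5² · 7 · 11 · 29² · 37 = 59900225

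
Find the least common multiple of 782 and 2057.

94622

gcd first: 2057 = 2·782 + 493; 782 = 1·493 + 289; 493 = 1·289 + 204; 289 = 1·204 + 85; 204 = 2·85 + 34; 85 = 2·34 + 17; 34 = 2·17 + 0 → gcd = 17
lcm = 782·2057/gcd = 1608574/17 = 94622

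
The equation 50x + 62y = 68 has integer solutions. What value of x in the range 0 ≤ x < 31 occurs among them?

gcd(50, 62) = 2 (Euclid: 62 = 1·50 + 12; 50 = 4·12 + 2; 12 = 6·2 + 0), and 2 | 68.
Extended Euclid: 50·(5) + 62·(-4) = 2. Scale by 34: x₀ = 170.
General solution x = x₀ + 31t; reducing mod 31 gives x = 15 (and y = -11).

15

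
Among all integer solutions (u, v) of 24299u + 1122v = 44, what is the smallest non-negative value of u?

64

Euclid: 24299 = 21·1122 + 737; 1122 = 1·737 + 385; 737 = 1·385 + 352; 385 = 1·352 + 33; 352 = 10·33 + 22; 33 = 1·22 + 11; 22 = 2·11 + 0 → gcd = 11; 44 = 11·4.
Back-substitution yields 24299·(-35) + 1122·(758) = 11, so one solution is u = -35·4 = -140, v = 758·4 = 3032.
Solutions in u differ by 1122/11 = 102; the one in [0, 102) is -140 mod 102 = 64.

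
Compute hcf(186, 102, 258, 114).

6

gcd(186, 102): 186 = 1·102 + 84; 102 = 1·84 + 18; 84 = 4·18 + 12; 18 = 1·12 + 6; 12 = 2·6 + 0 → 6
gcd(6, 258): 258 = 43·6 + 0 → 6
gcd(6, 114): 114 = 19·6 + 0 → 6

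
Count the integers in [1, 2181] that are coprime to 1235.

Prime factors of 1235: 5, 13, 19. Count integers ≤ 2181 divisible by none of them.
By inclusion–exclusion: 2181 − ⌊2181/5⌋ − ⌊2181/13⌋ − ⌊2181/19⌋ + ⌊2181/65⌋ + ⌊2181/95⌋ + ⌊2181/247⌋ − ⌊2181/1235⌋ = 1526.

1526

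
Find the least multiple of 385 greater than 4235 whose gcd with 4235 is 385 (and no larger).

4620

4235 = 385·11. Any x with gcd(x, 4235) = 385 is a multiple of 385, say 385s, with s coprime to 11.
Need s > 4235/385, so s ≥ 12. First s ≥ 12 with gcd(s, 11) = 1 is s = 12. Thus x = 385·12 = 4620.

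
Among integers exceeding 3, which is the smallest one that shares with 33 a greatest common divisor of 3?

Multiples of 3 above 3: 3·2, 3·3, … . Need the cofactor coprime to 33/3 = 11.
Checking s = 2, 3, … the first with gcd(s, 11) = 1 is s = 2, giving 6.

6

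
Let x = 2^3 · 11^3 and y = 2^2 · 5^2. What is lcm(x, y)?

266200

max exponent per prime: 2^3 · 5^2 · 11^3 = 266200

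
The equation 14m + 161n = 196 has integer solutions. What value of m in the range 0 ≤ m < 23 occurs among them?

gcd(14, 161) = 7 (Euclid: 161 = 11·14 + 7; 14 = 2·7 + 0), and 7 | 196.
Extended Euclid: 14·(-11) + 161·(1) = 7. Scale by 28: m₀ = -308.
General solution m = m₀ + 23t; reducing mod 23 gives m = 14 (and n = 0).

14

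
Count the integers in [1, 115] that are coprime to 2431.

Prime factors of 2431: 11, 13, 17. Count integers ≤ 115 divisible by none of them.
By inclusion–exclusion: 115 − ⌊115/11⌋ − ⌊115/13⌋ − ⌊115/17⌋ + ⌊115/143⌋ + ⌊115/187⌋ + ⌊115/221⌋ − ⌊115/2431⌋ = 91.

91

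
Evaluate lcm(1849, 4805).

8884445

gcd first: 4805 = 2·1849 + 1107; 1849 = 1·1107 + 742; 1107 = 1·742 + 365; 742 = 2·365 + 12; 365 = 30·12 + 5; 12 = 2·5 + 2; 5 = 2·2 + 1; 2 = 2·1 + 0 → gcd = 1
lcm = 1849·4805/gcd = 8884445/1 = 8884445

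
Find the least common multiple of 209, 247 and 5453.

779779

209 = 11 · 19; 247 = 13 · 19; 5453 = 7 · 19 · 41
lcm takes max exponent of each prime: 7 · 11 · 13 · 19 · 41 = 779779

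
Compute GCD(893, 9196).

893 = 19 · 47
9196 = 2² · 11² · 19
Common: 19 = 19

19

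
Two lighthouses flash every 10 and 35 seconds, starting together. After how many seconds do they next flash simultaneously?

70

gcd first: 35 = 3·10 + 5; 10 = 2·5 + 0 → gcd = 5
lcm = 10·35/gcd = 350/5 = 70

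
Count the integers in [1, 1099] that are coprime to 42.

Prime factors of 42: 2, 3, 7. Count integers ≤ 1099 divisible by none of them.
By inclusion–exclusion: 1099 − ⌊1099/2⌋ − ⌊1099/3⌋ − ⌊1099/7⌋ + ⌊1099/6⌋ + ⌊1099/14⌋ + ⌊1099/21⌋ − ⌊1099/42⌋ = 314.

314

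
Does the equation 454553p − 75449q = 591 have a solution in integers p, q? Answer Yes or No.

By Bézout, 454553p − 75449q = 591 has integer solutions iff gcd(454553, 75449) | 591.
Euclid: 454553 = 6·75449 + 1859; 75449 = 40·1859 + 1089; 1859 = 1·1089 + 770; 1089 = 1·770 + 319; 770 = 2·319 + 132; 319 = 2·132 + 55; 132 = 2·55 + 22; 55 = 2·22 + 11; 22 = 2·11 + 0. gcd = 11; 591 mod 11 = 8. No.

No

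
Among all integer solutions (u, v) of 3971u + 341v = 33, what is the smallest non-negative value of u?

11

gcd(3971, 341) = 11 (Euclid: 3971 = 11·341 + 220; 341 = 1·220 + 121; 220 = 1·121 + 99; 121 = 1·99 + 22; 99 = 4·22 + 11; 22 = 2·11 + 0), and 11 | 33.
Extended Euclid: 3971·(14) + 341·(-163) = 11. Scale by 3: u₀ = 42.
General solution u = u₀ + 31t; reducing mod 31 gives u = 11 (and v = -128).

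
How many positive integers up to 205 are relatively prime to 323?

183

323 = 17·19. Inclusion–exclusion on these primes:
205 − ⌊205/17⌋ − ⌊205/19⌋ + ⌊205/323⌋ = 183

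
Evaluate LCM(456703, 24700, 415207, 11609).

lcm(456703, 24700) = 456703·24700/gcd = 11280564100/247 = 45670300
lcm(45670300, 415207) = 45670300·415207/gcd = 18962628252100/247 = 76771774300
lcm(76771774300, 11609) = 76771774300·11609/gcd = 891243527848700/247 = 3608273392100

3608273392100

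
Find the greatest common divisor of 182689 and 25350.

169

182689 = 13² · 23 · 47
25350 = 2 · 3 · 5² · 13²
Common: 13² = 169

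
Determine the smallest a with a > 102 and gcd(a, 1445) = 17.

119

1445 = 17·85. Any a with gcd(a, 1445) = 17 is a multiple of 17, say 17s, with s coprime to 85.
Need s > 102/17, so s ≥ 7. First s ≥ 7 with gcd(s, 85) = 1 is s = 7. Thus a = 17·7 = 119.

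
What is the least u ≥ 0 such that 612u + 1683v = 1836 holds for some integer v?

3

Reduce mod 1683: 612u ≡ 1836 (mod 1683). With g = gcd(612, 1683) = 153 dividing 1836, divide through: 4u ≡ 12 (mod 11).
Since gcd(4, 11) = 1, u ≡ 12·(4)⁻¹ ≡ 3 (mod 11). Smallest non-negative: 3.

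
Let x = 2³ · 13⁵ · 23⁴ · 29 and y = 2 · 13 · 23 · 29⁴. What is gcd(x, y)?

min exponent per shared prime: 2 · 13 · 23 · 29 = 17342

17342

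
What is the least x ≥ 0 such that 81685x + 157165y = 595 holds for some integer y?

1064

Euclid: 157165 = 1·81685 + 75480; 81685 = 1·75480 + 6205; 75480 = 12·6205 + 1020; 6205 = 6·1020 + 85; 1020 = 12·85 + 0 → gcd = 85; 595 = 85·7.
Back-substitution yields 81685·(152) + 157165·(-79) = 85, so one solution is x = 152·7 = 1064, y = -79·7 = -553.
Solutions in x differ by 157165/85 = 1849; the one in [0, 1849) is 1064 mod 1849 = 1064.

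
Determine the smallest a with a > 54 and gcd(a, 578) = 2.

56

578 = 2·289. Any a with gcd(a, 578) = 2 is a multiple of 2, say 2s, with s coprime to 289.
Need s > 54/2, so s ≥ 28. First s ≥ 28 with gcd(s, 289) = 1 is s = 28. Thus a = 2·28 = 56.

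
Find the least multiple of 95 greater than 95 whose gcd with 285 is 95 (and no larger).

Multiples of 95 above 95: 95·2, 95·3, … . Need the cofactor coprime to 285/95 = 3.
Checking s = 2, 3, … the first with gcd(s, 3) = 1 is s = 2, giving 190.

190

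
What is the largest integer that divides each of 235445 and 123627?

49

Euclid: 235445 = 1·123627 + 111818; 123627 = 1·111818 + 11809; 111818 = 9·11809 + 5537; 11809 = 2·5537 + 735; 5537 = 7·735 + 392; 735 = 1·392 + 343; 392 = 1·343 + 49; 343 = 7·49 + 0. Last nonzero remainder: 49.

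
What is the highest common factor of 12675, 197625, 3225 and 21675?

gcd(12675, 197625): 197625 = 15·12675 + 7500; 12675 = 1·7500 + 5175; 7500 = 1·5175 + 2325; 5175 = 2·2325 + 525; 2325 = 4·525 + 225; 525 = 2·225 + 75; 225 = 3·75 + 0 → 75
gcd(75, 3225): 3225 = 43·75 + 0 → 75
gcd(75, 21675): 21675 = 289·75 + 0 → 75

75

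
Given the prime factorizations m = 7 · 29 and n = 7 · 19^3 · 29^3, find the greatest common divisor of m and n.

min exponent per shared prime: 7 · 29 = 203

203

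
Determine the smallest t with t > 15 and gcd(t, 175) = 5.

20

175 = 5·35. Any t with gcd(t, 175) = 5 is a multiple of 5, say 5s, with s coprime to 35.
Need s > 15/5, so s ≥ 4. First s ≥ 4 with gcd(s, 35) = 1 is s = 4. Thus t = 5·4 = 20.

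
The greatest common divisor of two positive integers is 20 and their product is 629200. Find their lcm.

For any two positive integers, gcd × lcm equals their product. Hence lcm = 629200 / 20 = 31460.

31460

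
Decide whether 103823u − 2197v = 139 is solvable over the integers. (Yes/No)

gcd(103823, 2197): 103823 = 47·2197 + 564; 2197 = 3·564 + 505; 564 = 1·505 + 59; 505 = 8·59 + 33; 59 = 1·33 + 26; 33 = 1·26 + 7; 26 = 3·7 + 5; 7 = 1·5 + 2; 5 = 2·2 + 1; 2 = 2·1 + 0 → 1
1 divides 139, so a solution exists.

Yes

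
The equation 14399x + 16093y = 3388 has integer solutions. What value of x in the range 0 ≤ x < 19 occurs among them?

17

Reduce mod 16093: 14399x ≡ 3388 (mod 16093). With g = gcd(14399, 16093) = 847 dividing 3388, divide through: 17x ≡ 4 (mod 19).
Since gcd(17, 19) = 1, x ≡ 4·(17)⁻¹ ≡ 17 (mod 19). Smallest non-negative: 17.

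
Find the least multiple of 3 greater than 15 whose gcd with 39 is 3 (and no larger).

gcd(t, 39) = 3 forces 3 | t; write t = 3s. Then gcd(3s, 3·13) = 3·gcd(s, 13), so need gcd(s, 13) = 1.
3s > 15 gives s ≥ 6. The least s ≥ 6 coprime to 13 is 6, so t = 3·6 = 18.

18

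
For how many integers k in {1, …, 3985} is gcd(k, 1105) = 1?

2770

Prime factors of 1105: 5, 13, 17. Count integers ≤ 3985 divisible by none of them.
By inclusion–exclusion: 3985 − ⌊3985/5⌋ − ⌊3985/13⌋ − ⌊3985/17⌋ + ⌊3985/65⌋ + ⌊3985/85⌋ + ⌊3985/221⌋ − ⌊3985/1105⌋ = 2770.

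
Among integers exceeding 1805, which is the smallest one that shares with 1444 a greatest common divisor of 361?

2527

1444 = 361·4. Any a with gcd(a, 1444) = 361 is a multiple of 361, say 361s, with s coprime to 4.
Need s > 1805/361, so s ≥ 6. First s ≥ 6 with gcd(s, 4) = 1 is s = 7. Thus a = 361·7 = 2527.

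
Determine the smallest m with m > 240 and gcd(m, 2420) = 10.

250

Multiples of 10 above 240: 10·25, 10·26, … . Need the cofactor coprime to 2420/10 = 242.
Checking s = 25, 26, … the first with gcd(s, 242) = 1 is s = 25, giving 250.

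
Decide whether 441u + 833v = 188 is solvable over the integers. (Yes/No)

No

By Bézout, 441u + 833v = 188 has integer solutions iff gcd(441, 833) | 188.
Euclid: 833 = 1·441 + 392; 441 = 1·392 + 49; 392 = 8·49 + 0. gcd = 49; 188 mod 49 = 41. No.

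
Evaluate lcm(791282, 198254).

791282 = 2 · 17² · 37²; 198254 = 2 · 7³ · 17²
max exponents: 2 · 7³ · 17² · 37² = 271409726

271409726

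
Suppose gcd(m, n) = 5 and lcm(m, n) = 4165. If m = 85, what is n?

245

Using mn = gcd(m,n)·lcm(m,n) = 5·4165 = 20825, we get n = 20825/85 = 245.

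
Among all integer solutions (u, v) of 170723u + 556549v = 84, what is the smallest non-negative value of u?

Reduce mod 556549: 170723u ≡ 84 (mod 556549). With g = gcd(170723, 556549) = 7 dividing 84, divide through: 24389u ≡ 12 (mod 79507).
Since gcd(24389, 79507) = 1, u ≡ 12·(24389)⁻¹ ≡ 62803 (mod 79507). Smallest non-negative: 62803.

62803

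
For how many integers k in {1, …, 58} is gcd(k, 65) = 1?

65 = 5·13. Inclusion–exclusion on these primes:
58 − ⌊58/5⌋ − ⌊58/13⌋ + ⌊58/65⌋ = 43

43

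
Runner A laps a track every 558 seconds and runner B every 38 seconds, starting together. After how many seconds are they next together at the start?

10602

558 = 2 · 3² · 31; 38 = 2 · 19
max exponents: 2 · 3² · 19 · 31 = 10602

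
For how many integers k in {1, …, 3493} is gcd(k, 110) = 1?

Prime factors of 110: 2, 5, 11. Count integers ≤ 3493 divisible by none of them.
By inclusion–exclusion: 3493 − ⌊3493/2⌋ − ⌊3493/5⌋ − ⌊3493/11⌋ + ⌊3493/10⌋ + ⌊3493/22⌋ + ⌊3493/55⌋ − ⌊3493/110⌋ = 1271.

1271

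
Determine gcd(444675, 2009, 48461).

49

444675 = 3 · 5² · 7² · 11²; 2009 = 7² · 41; 48461 = 7² · 23 · 43
gcd takes min exponent of each prime: 7² = 49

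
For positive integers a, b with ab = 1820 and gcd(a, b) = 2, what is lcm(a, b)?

Since gcd(a,b)·lcm(a,b) = ab, lcm = 1820/2 = 910.

910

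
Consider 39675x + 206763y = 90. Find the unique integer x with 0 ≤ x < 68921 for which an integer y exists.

42447

Euclid: 206763 = 5·39675 + 8388; 39675 = 4·8388 + 6123; 8388 = 1·6123 + 2265; 6123 = 2·2265 + 1593; 2265 = 1·1593 + 672; 1593 = 2·672 + 249; 672 = 2·249 + 174; 249 = 1·174 + 75; 174 = 2·75 + 24; 75 = 3·24 + 3; 24 = 8·3 + 0 → gcd = 3; 90 = 3·30.
Back-substitution yields 39675·(8307) + 206763·(-1594) = 3, so one solution is x = 8307·30 = 249210, y = -1594·30 = -47820.
Solutions in x differ by 206763/3 = 68921; the one in [0, 68921) is 249210 mod 68921 = 42447.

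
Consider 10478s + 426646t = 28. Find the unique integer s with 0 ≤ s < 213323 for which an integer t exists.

Reduce mod 426646: 10478s ≡ 28 (mod 426646). With g = gcd(10478, 426646) = 2 dividing 28, divide through: 5239s ≡ 14 (mod 213323).
Since gcd(5239, 213323) = 1, s ≡ 14·(5239)⁻¹ ≡ 29195 (mod 213323). Smallest non-negative: 29195.

29195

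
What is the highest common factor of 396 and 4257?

396 = 2² · 3² · 11
4257 = 3² · 11 · 43
Common: 3² · 11 = 99

99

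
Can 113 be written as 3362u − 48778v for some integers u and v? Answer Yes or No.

gcd(3362, 48778): 48778 = 14·3362 + 1710; 3362 = 1·1710 + 1652; 1710 = 1·1652 + 58; 1652 = 28·58 + 28; 58 = 2·28 + 2; 28 = 14·2 + 0 → 2
2 does not divide 113, so a solution does not exist.

No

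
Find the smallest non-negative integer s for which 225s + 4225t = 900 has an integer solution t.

4

Euclid: 4225 = 18·225 + 175; 225 = 1·175 + 50; 175 = 3·50 + 25; 50 = 2·25 + 0 → gcd = 25; 900 = 25·36.
Back-substitution yields 225·(-75) + 4225·(4) = 25, so one solution is s = -75·36 = -2700, t = 4·36 = 144.
Solutions in s differ by 4225/25 = 169; the one in [0, 169) is -2700 mod 169 = 4.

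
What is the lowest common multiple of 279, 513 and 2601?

lcm(279, 513) = 279·513/gcd = 143127/9 = 15903
lcm(15903, 2601) = 15903·2601/gcd = 41363703/9 = 4595967

4595967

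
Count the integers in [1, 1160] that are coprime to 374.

374 = 2·11·17. Inclusion–exclusion on these primes:
1160 − ⌊1160/2⌋ − ⌊1160/11⌋ − ⌊1160/17⌋ + ⌊1160/22⌋ + ⌊1160/34⌋ + ⌊1160/187⌋ − ⌊1160/374⌋ = 496

496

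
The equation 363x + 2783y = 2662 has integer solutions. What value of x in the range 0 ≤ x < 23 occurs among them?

Reduce mod 2783: 363x ≡ 2662 (mod 2783). With g = gcd(363, 2783) = 121 dividing 2662, divide through: 3x ≡ 22 (mod 23).
Since gcd(3, 23) = 1, x ≡ 22·(3)⁻¹ ≡ 15 (mod 23). Smallest non-negative: 15.

15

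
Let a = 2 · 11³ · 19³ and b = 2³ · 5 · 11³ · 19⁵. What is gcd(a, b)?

min exponent per shared prime: 2 · 11³ · 19³ = 18258658

18258658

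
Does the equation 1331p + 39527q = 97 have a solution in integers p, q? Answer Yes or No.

By Bézout, 1331p + 39527q = 97 has integer solutions iff gcd(1331, 39527) | 97.
Euclid: 39527 = 29·1331 + 928; 1331 = 1·928 + 403; 928 = 2·403 + 122; 403 = 3·122 + 37; 122 = 3·37 + 11; 37 = 3·11 + 4; 11 = 2·4 + 3; 4 = 1·3 + 1; 3 = 3·1 + 0. gcd = 1; 97 mod 1 = 0. Yes.

Yes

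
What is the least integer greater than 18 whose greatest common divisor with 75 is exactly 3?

21

75 = 3·25. Any k with gcd(k, 75) = 3 is a multiple of 3, say 3s, with s coprime to 25.
Need s > 18/3, so s ≥ 7. First s ≥ 7 with gcd(s, 25) = 1 is s = 7. Thus k = 3·7 = 21.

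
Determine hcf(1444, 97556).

4

1444 = 2² · 19²
97556 = 2² · 29³
Common: 2² = 4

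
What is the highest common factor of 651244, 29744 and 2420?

44

gcd(651244, 29744): 651244 = 21·29744 + 26620; 29744 = 1·26620 + 3124; 26620 = 8·3124 + 1628; 3124 = 1·1628 + 1496; 1628 = 1·1496 + 132; 1496 = 11·132 + 44; 132 = 3·44 + 0 → 44
gcd(44, 2420): 2420 = 55·44 + 0 → 44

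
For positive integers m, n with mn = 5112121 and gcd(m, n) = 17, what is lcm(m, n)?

gcd·lcm = product, so lcm = 5112121/17 = 300713.

300713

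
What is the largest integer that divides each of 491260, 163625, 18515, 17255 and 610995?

491260 = 2² · 5 · 7 · 11² · 29; 163625 = 5³ · 7 · 11 · 17; 18515 = 5 · 7 · 23²; 17255 = 5 · 7 · 17 · 29; 610995 = 3 · 5 · 7 · 11 · 23²
gcd takes min exponent of each prime: 5 · 7 = 35

35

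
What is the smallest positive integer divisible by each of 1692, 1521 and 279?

8864388

1692 = 2² · 3² · 47; 1521 = 3² · 13²; 279 = 3² · 31
lcm takes max exponent of each prime: 2² · 3² · 13² · 31 · 47 = 8864388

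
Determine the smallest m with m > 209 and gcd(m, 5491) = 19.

228

gcd(m, 5491) = 19 forces 19 | m; write m = 19s. Then gcd(19s, 19·289) = 19·gcd(s, 289), so need gcd(s, 289) = 1.
19s > 209 gives s ≥ 12. The least s ≥ 12 coprime to 289 is 12, so m = 19·12 = 228.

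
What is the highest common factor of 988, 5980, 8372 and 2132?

988 = 2² · 13 · 19; 5980 = 2² · 5 · 13 · 23; 8372 = 2² · 7 · 13 · 23; 2132 = 2² · 13 · 41
gcd takes min exponent of each prime: 2² · 13 = 52

52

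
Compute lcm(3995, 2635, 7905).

3995 = 5 · 17 · 47; 2635 = 5 · 17 · 31; 7905 = 3 · 5 · 17 · 31
lcm takes max exponent of each prime: 3 · 5 · 17 · 31 · 47 = 371535

371535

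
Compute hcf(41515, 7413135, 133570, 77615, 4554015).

gcd(41515, 7413135): 7413135 = 178·41515 + 23465; 41515 = 1·23465 + 18050; 23465 = 1·18050 + 5415; 18050 = 3·5415 + 1805; 5415 = 3·1805 + 0 → 1805
gcd(1805, 133570): 133570 = 74·1805 + 0 → 1805
gcd(1805, 77615): 77615 = 43·1805 + 0 → 1805
gcd(1805, 4554015): 4554015 = 2523·1805 + 0 → 1805

1805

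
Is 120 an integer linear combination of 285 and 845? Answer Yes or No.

Yes

gcd(285, 845): 845 = 2·285 + 275; 285 = 1·275 + 10; 275 = 27·10 + 5; 10 = 2·5 + 0 → 5
5 divides 120, so a solution exists.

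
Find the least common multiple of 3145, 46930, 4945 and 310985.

3145 = 5 · 17 · 37; 46930 = 2 · 5 · 13 · 19²; 4945 = 5 · 23 · 43; 310985 = 5 · 37 · 41²
lcm takes max exponent of each prime: 2 · 5 · 13 · 17 · 19² · 23 · 37 · 41² · 43 = 49075553295730

49075553295730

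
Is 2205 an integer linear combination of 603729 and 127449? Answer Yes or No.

Yes

By Bézout, 603729s − 127449t = 2205 has integer solutions iff gcd(603729, 127449) | 2205.
Euclid: 603729 = 4·127449 + 93933; 127449 = 1·93933 + 33516; 93933 = 2·33516 + 26901; 33516 = 1·26901 + 6615; 26901 = 4·6615 + 441; 6615 = 15·441 + 0. gcd = 441; 2205 mod 441 = 0. Yes.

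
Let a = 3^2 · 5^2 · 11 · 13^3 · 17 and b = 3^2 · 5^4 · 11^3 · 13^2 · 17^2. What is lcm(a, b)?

4753664004375

max exponent per prime: 3^2 · 5^4 · 11^3 · 13^3 · 17^2 = 4753664004375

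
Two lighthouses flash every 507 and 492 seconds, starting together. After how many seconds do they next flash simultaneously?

83148

507 = 3 · 13²; 492 = 2² · 3 · 41
max exponents: 2² · 3 · 13² · 41 = 83148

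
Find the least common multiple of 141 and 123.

5781

gcd first: 141 = 1·123 + 18; 123 = 6·18 + 15; 18 = 1·15 + 3; 15 = 5·3 + 0 → gcd = 3
lcm = 141·123/gcd = 17343/3 = 5781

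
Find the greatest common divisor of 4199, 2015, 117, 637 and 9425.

13

gcd(4199, 2015): 4199 = 2·2015 + 169; 2015 = 11·169 + 156; 169 = 1·156 + 13; 156 = 12·13 + 0 → 13
gcd(13, 117): 117 = 9·13 + 0 → 13
gcd(13, 637): 637 = 49·13 + 0 → 13
gcd(13, 9425): 9425 = 725·13 + 0 → 13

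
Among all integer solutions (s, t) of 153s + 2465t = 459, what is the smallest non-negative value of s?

Euclid: 2465 = 16·153 + 17; 153 = 9·17 + 0 → gcd = 17; 459 = 17·27.
Back-substitution yields 153·(-16) + 2465·(1) = 17, so one solution is s = -16·27 = -432, t = 1·27 = 27.
Solutions in s differ by 2465/17 = 145; the one in [0, 145) is -432 mod 145 = 3.

3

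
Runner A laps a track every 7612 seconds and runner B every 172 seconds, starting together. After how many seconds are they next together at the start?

7612 = 2² · 11 · 173; 172 = 2² · 43
max exponents: 2² · 11 · 43 · 173 = 327316

327316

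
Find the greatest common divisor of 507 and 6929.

169

Euclid: 6929 = 13·507 + 338; 507 = 1·338 + 169; 338 = 2·169 + 0. Last nonzero remainder: 169.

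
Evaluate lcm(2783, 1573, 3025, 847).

6331325

lcm(2783, 1573) = 2783·1573/gcd = 4377659/121 = 36179
lcm(36179, 3025) = 36179·3025/gcd = 109441475/121 = 904475
lcm(904475, 847) = 904475·847/gcd = 766090325/121 = 6331325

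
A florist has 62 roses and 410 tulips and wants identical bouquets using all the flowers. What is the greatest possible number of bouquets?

2

62 = 2 · 31
410 = 2 · 5 · 41
Common: 2 = 2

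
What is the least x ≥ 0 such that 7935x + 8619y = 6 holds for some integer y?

Euclid: 8619 = 1·7935 + 684; 7935 = 11·684 + 411; 684 = 1·411 + 273; 411 = 1·273 + 138; 273 = 1·138 + 135; 138 = 1·135 + 3; 135 = 45·3 + 0 → gcd = 3; 6 = 3·2.
Back-substitution yields 7935·(63) + 8619·(-58) = 3, so one solution is x = 63·2 = 126, y = -58·2 = -116.
Solutions in x differ by 8619/3 = 2873; the one in [0, 2873) is 126 mod 2873 = 126.

126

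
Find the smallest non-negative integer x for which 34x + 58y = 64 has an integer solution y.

7

Reduce mod 58: 34x ≡ 64 (mod 58). With g = gcd(34, 58) = 2 dividing 64, divide through: 17x ≡ 32 (mod 29).
Since gcd(17, 29) = 1, x ≡ 32·(17)⁻¹ ≡ 7 (mod 29). Smallest non-negative: 7.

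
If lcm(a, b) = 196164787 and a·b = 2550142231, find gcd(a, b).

From gcd × lcm = ab: gcd = 2550142231 / 196164787 = 13.

13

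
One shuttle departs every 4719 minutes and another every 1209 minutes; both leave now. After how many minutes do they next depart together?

gcd first: 4719 = 3·1209 + 1092; 1209 = 1·1092 + 117; 1092 = 9·117 + 39; 117 = 3·39 + 0 → gcd = 39
lcm = 4719·1209/gcd = 5705271/39 = 146289

146289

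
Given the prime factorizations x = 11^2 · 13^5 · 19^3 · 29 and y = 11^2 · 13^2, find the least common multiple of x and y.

max exponent per prime: 11^2 · 13^5 · 19^3 · 29 = 8936365692683

8936365692683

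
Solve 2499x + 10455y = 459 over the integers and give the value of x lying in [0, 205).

Reduce mod 10455: 2499x ≡ 459 (mod 10455). With g = gcd(2499, 10455) = 51 dividing 459, divide through: 49x ≡ 9 (mod 205).
Since gcd(49, 205) = 1, x ≡ 9·(49)⁻¹ ≡ 201 (mod 205). Smallest non-negative: 201.

201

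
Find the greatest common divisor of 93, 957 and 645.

gcd(93, 957): 957 = 10·93 + 27; 93 = 3·27 + 12; 27 = 2·12 + 3; 12 = 4·3 + 0 → 3
gcd(3, 645): 645 = 215·3 + 0 → 3

3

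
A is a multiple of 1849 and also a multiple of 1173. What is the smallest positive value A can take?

gcd first: 1849 = 1·1173 + 676; 1173 = 1·676 + 497; 676 = 1·497 + 179; 497 = 2·179 + 139; 179 = 1·139 + 40; 139 = 3·40 + 19; 40 = 2·19 + 2; 19 = 9·2 + 1; 2 = 2·1 + 0 → gcd = 1
lcm = 1849·1173/gcd = 2168877/1 = 2168877

2168877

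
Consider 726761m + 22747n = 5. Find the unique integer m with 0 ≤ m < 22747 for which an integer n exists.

19324

gcd(726761, 22747) = 1 (Euclid: 726761 = 31·22747 + 21604; 22747 = 1·21604 + 1143; 21604 = 18·1143 + 1030; 1143 = 1·1030 + 113; 1030 = 9·113 + 13; 113 = 8·13 + 9; 13 = 1·9 + 4; 9 = 2·4 + 1; 4 = 4·1 + 0), and 1 | 5.
Extended Euclid: 726761·(-5234) + 22747·(167225) = 1. Scale by 5: m₀ = -26170.
General solution m = m₀ + 22747t; reducing mod 22747 gives m = 19324 (and n = -617397).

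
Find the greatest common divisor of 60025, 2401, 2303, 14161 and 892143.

49

gcd(60025, 2401): 60025 = 25·2401 + 0 → 2401
gcd(2401, 2303): 2401 = 1·2303 + 98; 2303 = 23·98 + 49; 98 = 2·49 + 0 → 49
gcd(49, 14161): 14161 = 289·49 + 0 → 49
gcd(49, 892143): 892143 = 18207·49 + 0 → 49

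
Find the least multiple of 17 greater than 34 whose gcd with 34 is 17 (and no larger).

51

Multiples of 17 above 34: 17·3, 17·4, … . Need the cofactor coprime to 34/17 = 2.
Checking s = 3, 4, … the first with gcd(s, 2) = 1 is s = 3, giving 51.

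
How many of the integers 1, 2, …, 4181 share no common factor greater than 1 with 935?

2863

Prime factors of 935: 5, 11, 17. Count integers ≤ 4181 divisible by none of them.
By inclusion–exclusion: 4181 − ⌊4181/5⌋ − ⌊4181/11⌋ − ⌊4181/17⌋ + ⌊4181/55⌋ + ⌊4181/85⌋ + ⌊4181/187⌋ − ⌊4181/935⌋ = 2863.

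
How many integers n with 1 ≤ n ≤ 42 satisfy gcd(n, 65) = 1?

Prime factors of 65: 5, 13. Count integers ≤ 42 divisible by none of them.
By inclusion–exclusion: 42 − ⌊42/5⌋ − ⌊42/13⌋ + ⌊42/65⌋ = 31.

31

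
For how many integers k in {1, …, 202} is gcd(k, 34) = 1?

95

34 = 2·17. Inclusion–exclusion on these primes:
202 − ⌊202/2⌋ − ⌊202/17⌋ + ⌊202/34⌋ = 95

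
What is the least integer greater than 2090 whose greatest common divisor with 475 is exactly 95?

2185

475 = 95·5. Any k with gcd(k, 475) = 95 is a multiple of 95, say 95s, with s coprime to 5.
Need s > 2090/95, so s ≥ 23. First s ≥ 23 with gcd(s, 5) = 1 is s = 23. Thus k = 95·23 = 2185.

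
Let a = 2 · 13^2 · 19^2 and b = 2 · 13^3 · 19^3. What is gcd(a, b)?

min exponent per shared prime: 2 · 13^2 · 19^2 = 122018

122018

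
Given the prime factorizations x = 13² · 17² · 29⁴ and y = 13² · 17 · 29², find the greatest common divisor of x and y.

2416193

min exponent per shared prime: 13² · 17 · 29² = 2416193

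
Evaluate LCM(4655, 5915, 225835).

35532653065

lcm(4655, 5915) = 4655·5915/gcd = 27534325/35 = 786695
lcm(786695, 225835) = 786695·225835/gcd = 177663265325/5 = 35532653065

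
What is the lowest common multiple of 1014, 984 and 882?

24445512

lcm(1014, 984) = 1014·984/gcd = 997776/6 = 166296
lcm(166296, 882) = 166296·882/gcd = 146673072/6 = 24445512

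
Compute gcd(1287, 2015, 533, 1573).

13

gcd(1287, 2015): 2015 = 1·1287 + 728; 1287 = 1·728 + 559; 728 = 1·559 + 169; 559 = 3·169 + 52; 169 = 3·52 + 13; 52 = 4·13 + 0 → 13
gcd(13, 533): 533 = 41·13 + 0 → 13
gcd(13, 1573): 1573 = 121·13 + 0 → 13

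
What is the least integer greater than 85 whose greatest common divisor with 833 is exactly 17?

gcd(m, 833) = 17 forces 17 | m; write m = 17s. Then gcd(17s, 17·49) = 17·gcd(s, 49), so need gcd(s, 49) = 1.
17s > 85 gives s ≥ 6. The least s ≥ 6 coprime to 49 is 6, so m = 17·6 = 102.

102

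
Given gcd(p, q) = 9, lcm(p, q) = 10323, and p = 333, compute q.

p·q = gcd·lcm = 9·10323 = 92907, so q = 92907/333 = 279.

279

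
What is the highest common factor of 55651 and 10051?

19

55651 = 19 · 29 · 101
10051 = 19 · 23²
Common: 19 = 19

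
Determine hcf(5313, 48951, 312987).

3

gcd(5313, 48951): 48951 = 9·5313 + 1134; 5313 = 4·1134 + 777; 1134 = 1·777 + 357; 777 = 2·357 + 63; 357 = 5·63 + 42; 63 = 1·42 + 21; 42 = 2·21 + 0 → 21
gcd(21, 312987): 312987 = 14904·21 + 3; 21 = 7·3 + 0 → 3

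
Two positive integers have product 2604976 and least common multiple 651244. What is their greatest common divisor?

4

From gcd × lcm = pq: gcd = 2604976 / 651244 = 4.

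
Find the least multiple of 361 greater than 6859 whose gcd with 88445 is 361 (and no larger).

7942

gcd(m, 88445) = 361 forces 361 | m; write m = 361s. Then gcd(361s, 361·245) = 361·gcd(s, 245), so need gcd(s, 245) = 1.
361s > 6859 gives s ≥ 20. The least s ≥ 20 coprime to 245 is 22, so m = 361·22 = 7942.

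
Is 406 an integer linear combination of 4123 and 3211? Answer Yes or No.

By Bézout, 4123s − 3211t = 406 has integer solutions iff gcd(4123, 3211) | 406.
Euclid: 4123 = 1·3211 + 912; 3211 = 3·912 + 475; 912 = 1·475 + 437; 475 = 1·437 + 38; 437 = 11·38 + 19; 38 = 2·19 + 0. gcd = 19; 406 mod 19 = 7. No.

No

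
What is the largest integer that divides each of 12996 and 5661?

Euclid: 12996 = 2·5661 + 1674; 5661 = 3·1674 + 639; 1674 = 2·639 + 396; 639 = 1·396 + 243; 396 = 1·243 + 153; 243 = 1·153 + 90; 153 = 1·90 + 63; 90 = 1·63 + 27; 63 = 2·27 + 9; 27 = 3·9 + 0. Last nonzero remainder: 9.

9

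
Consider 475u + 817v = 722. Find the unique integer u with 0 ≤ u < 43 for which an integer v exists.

17

gcd(475, 817) = 19 (Euclid: 817 = 1·475 + 342; 475 = 1·342 + 133; 342 = 2·133 + 76; 133 = 1·76 + 57; 76 = 1·57 + 19; 57 = 3·19 + 0), and 19 | 722.
Extended Euclid: 475·(-12) + 817·(7) = 19. Scale by 38: u₀ = -456.
General solution u = u₀ + 43t; reducing mod 43 gives u = 17 (and v = -9).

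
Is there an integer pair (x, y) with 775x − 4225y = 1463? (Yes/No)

No

By Bézout, 775x − 4225y = 1463 has integer solutions iff gcd(775, 4225) | 1463.
Euclid: 4225 = 5·775 + 350; 775 = 2·350 + 75; 350 = 4·75 + 50; 75 = 1·50 + 25; 50 = 2·25 + 0. gcd = 25; 1463 mod 25 = 13. No.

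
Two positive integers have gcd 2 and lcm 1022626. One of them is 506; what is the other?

4042

p·q = gcd·lcm = 2·1022626 = 2045252, so q = 2045252/506 = 4042.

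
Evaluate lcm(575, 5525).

127075

575 = 5² · 23; 5525 = 5² · 13 · 17
max exponents: 5² · 13 · 17 · 23 = 127075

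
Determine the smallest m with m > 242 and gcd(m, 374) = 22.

gcd(m, 374) = 22 forces 22 | m; write m = 22s. Then gcd(22s, 22·17) = 22·gcd(s, 17), so need gcd(s, 17) = 1.
22s > 242 gives s ≥ 12. The least s ≥ 12 coprime to 17 is 12, so m = 22·12 = 264.

264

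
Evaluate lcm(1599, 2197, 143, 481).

109984017

1599 = 3 · 13 · 41; 2197 = 13³; 143 = 11 · 13; 481 = 13 · 37
lcm takes max exponent of each prime: 3 · 11 · 13³ · 37 · 41 = 109984017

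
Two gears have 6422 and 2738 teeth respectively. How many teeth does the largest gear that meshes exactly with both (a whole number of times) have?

2

6422 = 2 · 13² · 19
2738 = 2 · 37²
Common: 2 = 2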